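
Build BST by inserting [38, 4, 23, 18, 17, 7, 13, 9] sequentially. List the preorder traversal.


Root = 38; build tree by BST insertion.
Preorder traversal: [38, 4, 23, 18, 17, 7, 13, 9]


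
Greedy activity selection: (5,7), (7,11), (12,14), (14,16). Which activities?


Greedy: pick earliest-ending, then skip overlaps.
Selected (4 activities): [(5, 7), (7, 11), (12, 14), (14, 16)]


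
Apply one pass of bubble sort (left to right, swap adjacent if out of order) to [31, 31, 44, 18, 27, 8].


After one pass: [31, 31, 18, 27, 8, 44]


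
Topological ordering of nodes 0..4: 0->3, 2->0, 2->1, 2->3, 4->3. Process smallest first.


Kahn's algorithm, process smallest node first
Order: [2, 0, 1, 4, 3]


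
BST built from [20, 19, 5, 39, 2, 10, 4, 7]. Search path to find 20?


BST root = 20
Search for 20: compare at each node
Path: [20]


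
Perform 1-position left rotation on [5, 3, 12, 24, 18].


Left rotate by 1: [3, 12, 24, 18, 5]


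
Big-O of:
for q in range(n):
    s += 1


Per nesting level: O(n) = O(n)
Complexity: O(n)


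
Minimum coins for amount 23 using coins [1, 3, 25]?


dp[0]=0; dp[i]=1+min(dp[i-c] for c in coins)
...dp[18]=6, dp[19]=7, dp[20]=8, dp[21]=7, dp[22]=8, dp[23]=9
Minimum coins for 23 = 9


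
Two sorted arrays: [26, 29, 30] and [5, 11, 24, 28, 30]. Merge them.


Compare heads, take smaller each step.
Merged: [5, 11, 24, 26, 28, 29, 30, 30]


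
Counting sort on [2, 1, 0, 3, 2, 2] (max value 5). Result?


Count array: [1, 1, 3, 1, 0, 0]
Reconstruct: [0, 1, 2, 2, 2, 3]


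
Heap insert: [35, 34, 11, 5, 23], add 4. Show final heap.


Append 4: [35, 34, 11, 5, 23, 4]
Bubble up: no swaps needed
Result: [35, 34, 11, 5, 23, 4]


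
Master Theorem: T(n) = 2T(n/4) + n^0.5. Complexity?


a=2, b=4, c=0.5. log_4(2)=0.5 = c=0.5. Case 2: O(n^c log n) = O(sqrt(n) log n)
Complexity: O(sqrt(n) log n)


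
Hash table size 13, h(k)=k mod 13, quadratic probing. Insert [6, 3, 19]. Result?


Insertions: 6->slot 6; 3->slot 3; 19->slot 7
Table: [None, None, None, 3, None, None, 6, 19, None, None, None, None, None]


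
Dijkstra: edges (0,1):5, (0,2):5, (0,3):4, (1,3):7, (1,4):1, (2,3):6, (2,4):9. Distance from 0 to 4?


Dijkstra from 0:
Distances: {0: 0, 1: 5, 2: 5, 3: 4, 4: 6}
Shortest distance to 4 = 6, path = [0, 1, 4]


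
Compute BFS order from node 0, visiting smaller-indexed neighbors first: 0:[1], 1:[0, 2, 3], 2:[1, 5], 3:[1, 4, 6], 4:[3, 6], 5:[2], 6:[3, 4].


BFS queue: start with [0]
Visit order: [0, 1, 2, 3, 5, 4, 6]


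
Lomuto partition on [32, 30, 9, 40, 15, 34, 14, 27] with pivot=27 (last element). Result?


Elements <= 27 go left of pivot.
Result: [9, 15, 14, 27, 30, 34, 32, 40], pivot at index 3


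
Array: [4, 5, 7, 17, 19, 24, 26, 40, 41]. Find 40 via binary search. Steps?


Search for 40:
[0,8] mid=4 arr[4]=19
[5,8] mid=6 arr[6]=26
[7,8] mid=7 arr[7]=40
Total: 3 comparisons


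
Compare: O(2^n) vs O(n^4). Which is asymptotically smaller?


quartic grows slower than exponential
O(n^4) is asymptotically smaller; O(2^n) grows faster


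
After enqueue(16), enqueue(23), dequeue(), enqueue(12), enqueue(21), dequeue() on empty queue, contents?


enqueue(16) -> [16]
enqueue(23) -> [16, 23]
dequeue() returns 16 -> [23]
enqueue(12) -> [23, 12]
enqueue(21) -> [23, 12, 21]
dequeue() returns 23 -> [12, 21]
Final queue (front to back): [12, 21]


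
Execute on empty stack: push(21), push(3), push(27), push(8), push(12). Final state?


push(21) -> [21]
push(3) -> [21, 3]
push(27) -> [21, 3, 27]
push(8) -> [21, 3, 27, 8]
push(12) -> [21, 3, 27, 8, 12]
Final stack (bottom to top): [21, 3, 27, 8, 12]


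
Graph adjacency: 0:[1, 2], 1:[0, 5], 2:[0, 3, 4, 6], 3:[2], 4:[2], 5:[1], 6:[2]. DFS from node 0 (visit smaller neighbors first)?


DFS stack-based: start with [0]
Visit order: [0, 1, 5, 2, 3, 4, 6]


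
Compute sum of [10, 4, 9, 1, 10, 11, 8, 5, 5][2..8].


Prefix sums: [0, 10, 14, 23, 24, 34, 45, 53, 58, 63]
Sum[2..8] = prefix[9] - prefix[2] = 63 - 14 = 49


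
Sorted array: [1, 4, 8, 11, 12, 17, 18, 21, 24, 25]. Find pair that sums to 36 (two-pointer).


Two pointers: lo=0, hi=9
Found pair: (11, 25) summing to 36


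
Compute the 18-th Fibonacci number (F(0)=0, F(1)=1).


F(n)=F(n-1)+F(n-2)
...F(16)=987, F(17)=1597, F(18)=2584


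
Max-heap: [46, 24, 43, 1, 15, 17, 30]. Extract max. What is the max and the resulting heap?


Max = 46
Replace root with last, heapify down
Resulting heap: [43, 24, 30, 1, 15, 17]


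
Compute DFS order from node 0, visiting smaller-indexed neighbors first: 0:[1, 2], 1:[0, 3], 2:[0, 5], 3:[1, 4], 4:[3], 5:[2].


DFS stack-based: start with [0]
Visit order: [0, 1, 3, 4, 2, 5]


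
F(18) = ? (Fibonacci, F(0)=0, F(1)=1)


F(n)=F(n-1)+F(n-2)
...F(16)=987, F(17)=1597, F(18)=2584


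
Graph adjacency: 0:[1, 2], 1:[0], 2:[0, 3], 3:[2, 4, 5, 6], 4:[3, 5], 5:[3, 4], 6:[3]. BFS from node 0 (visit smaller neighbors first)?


BFS queue: start with [0]
Visit order: [0, 1, 2, 3, 4, 5, 6]


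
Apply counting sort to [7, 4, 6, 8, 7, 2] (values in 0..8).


Count array: [0, 0, 1, 0, 1, 0, 1, 2, 1]
Reconstruct: [2, 4, 6, 7, 7, 8]


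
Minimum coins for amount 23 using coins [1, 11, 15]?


dp[0]=0; dp[i]=1+min(dp[i-c] for c in coins)
...dp[18]=4, dp[19]=5, dp[20]=6, dp[21]=7, dp[22]=2, dp[23]=3
Minimum coins for 23 = 3


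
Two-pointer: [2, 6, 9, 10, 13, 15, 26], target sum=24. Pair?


Two pointers: lo=0, hi=6
Found pair: (9, 15) summing to 24


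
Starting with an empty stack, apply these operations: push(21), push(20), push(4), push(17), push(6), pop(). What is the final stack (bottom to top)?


push(21) -> [21]
push(20) -> [21, 20]
push(4) -> [21, 20, 4]
push(17) -> [21, 20, 4, 17]
push(6) -> [21, 20, 4, 17, 6]
pop() returns 6 -> [21, 20, 4, 17]
Final stack (bottom to top): [21, 20, 4, 17]


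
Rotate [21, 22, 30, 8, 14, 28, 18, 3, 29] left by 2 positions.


Left rotate by 2: [30, 8, 14, 28, 18, 3, 29, 21, 22]


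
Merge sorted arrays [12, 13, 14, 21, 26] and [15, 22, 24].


Compare heads, take smaller each step.
Merged: [12, 13, 14, 15, 21, 22, 24, 26]


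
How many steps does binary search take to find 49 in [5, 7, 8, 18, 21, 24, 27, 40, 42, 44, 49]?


Search for 49:
[0,10] mid=5 arr[5]=24
[6,10] mid=8 arr[8]=42
[9,10] mid=9 arr[9]=44
[10,10] mid=10 arr[10]=49
Total: 4 comparisons


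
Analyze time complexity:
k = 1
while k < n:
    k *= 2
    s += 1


Per nesting level: O(log n) = O(log n)
Complexity: O(log n)


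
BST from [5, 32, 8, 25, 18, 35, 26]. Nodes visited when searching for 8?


BST root = 5
Search for 8: compare at each node
Path: [5, 32, 8]


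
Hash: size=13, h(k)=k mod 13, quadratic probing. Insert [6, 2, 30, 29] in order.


Insertions: 6->slot 6; 2->slot 2; 30->slot 4; 29->slot 3
Table: [None, None, 2, 29, 30, None, 6, None, None, None, None, None, None]


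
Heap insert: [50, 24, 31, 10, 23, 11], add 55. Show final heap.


Append 55: [50, 24, 31, 10, 23, 11, 55]
Bubble up: swap idx 6(55) with idx 2(31); swap idx 2(55) with idx 0(50)
Result: [55, 24, 50, 10, 23, 11, 31]


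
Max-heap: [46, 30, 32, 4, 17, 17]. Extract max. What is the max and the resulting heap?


Max = 46
Replace root with last, heapify down
Resulting heap: [32, 30, 17, 4, 17]


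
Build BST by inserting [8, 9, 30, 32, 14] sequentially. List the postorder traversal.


Root = 8; build tree by BST insertion.
Postorder traversal: [14, 32, 30, 9, 8]


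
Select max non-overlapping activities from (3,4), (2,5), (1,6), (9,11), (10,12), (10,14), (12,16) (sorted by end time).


Greedy: pick earliest-ending, then skip overlaps.
Selected (3 activities): [(3, 4), (9, 11), (12, 16)]


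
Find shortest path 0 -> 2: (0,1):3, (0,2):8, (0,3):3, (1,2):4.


Dijkstra from 0:
Distances: {0: 0, 1: 3, 2: 7, 3: 3}
Shortest distance to 2 = 7, path = [0, 1, 2]


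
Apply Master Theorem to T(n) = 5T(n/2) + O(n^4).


a=5, b=2, c=4. log_2(5)=2.322 < c=4. Case 3: O(n^c) = O(n^4)
Complexity: O(n^4)


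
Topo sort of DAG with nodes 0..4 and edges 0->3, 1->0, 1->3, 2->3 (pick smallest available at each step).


Kahn's algorithm, process smallest node first
Order: [1, 0, 2, 3, 4]


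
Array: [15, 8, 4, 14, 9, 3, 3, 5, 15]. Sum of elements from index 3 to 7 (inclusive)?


Prefix sums: [0, 15, 23, 27, 41, 50, 53, 56, 61, 76]
Sum[3..7] = prefix[8] - prefix[3] = 61 - 27 = 34


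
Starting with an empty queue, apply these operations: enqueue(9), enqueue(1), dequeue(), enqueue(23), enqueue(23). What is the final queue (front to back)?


enqueue(9) -> [9]
enqueue(1) -> [9, 1]
dequeue() returns 9 -> [1]
enqueue(23) -> [1, 23]
enqueue(23) -> [1, 23, 23]
Final queue (front to back): [1, 23, 23]


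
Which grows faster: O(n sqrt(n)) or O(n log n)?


linearithmic grows slower than n^1.5
O(n log n) is asymptotically smaller; O(n sqrt(n)) grows faster


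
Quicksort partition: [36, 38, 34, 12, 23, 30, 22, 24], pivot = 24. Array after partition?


Elements <= 24 go left of pivot.
Result: [12, 23, 22, 24, 38, 30, 34, 36], pivot at index 3


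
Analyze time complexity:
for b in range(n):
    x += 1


Per nesting level: O(n) = O(n)
Complexity: O(n)


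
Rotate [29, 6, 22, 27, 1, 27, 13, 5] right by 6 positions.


Right rotate by 6: [22, 27, 1, 27, 13, 5, 29, 6]


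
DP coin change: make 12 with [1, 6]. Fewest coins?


dp[0]=0; dp[i]=1+min(dp[i-c] for c in coins)
...dp[7]=2, dp[8]=3, dp[9]=4, dp[10]=5, dp[11]=6, dp[12]=2
Minimum coins for 12 = 2


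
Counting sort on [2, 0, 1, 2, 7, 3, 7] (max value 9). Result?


Count array: [1, 1, 2, 1, 0, 0, 0, 2, 0, 0]
Reconstruct: [0, 1, 2, 2, 3, 7, 7]


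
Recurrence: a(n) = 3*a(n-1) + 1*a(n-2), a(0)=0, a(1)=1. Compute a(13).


Build bottom-up:
...a(11)=141481, a(12)=467280, a(13)=3*467280+1*141481=1543321


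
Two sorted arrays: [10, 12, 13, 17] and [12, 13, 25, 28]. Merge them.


Compare heads, take smaller each step.
Merged: [10, 12, 12, 13, 13, 17, 25, 28]


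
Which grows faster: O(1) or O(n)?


constant grows slower than linear
O(1) is asymptotically smaller; O(n) grows faster


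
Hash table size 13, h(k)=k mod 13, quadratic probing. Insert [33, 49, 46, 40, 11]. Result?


Insertions: 33->slot 7; 49->slot 10; 46->slot 8; 40->slot 1; 11->slot 11
Table: [None, 40, None, None, None, None, None, 33, 46, None, 49, 11, None]


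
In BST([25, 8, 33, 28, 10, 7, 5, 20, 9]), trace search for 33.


BST root = 25
Search for 33: compare at each node
Path: [25, 33]


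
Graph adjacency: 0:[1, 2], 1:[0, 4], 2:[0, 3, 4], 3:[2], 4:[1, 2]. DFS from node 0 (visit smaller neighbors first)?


DFS stack-based: start with [0]
Visit order: [0, 1, 4, 2, 3]


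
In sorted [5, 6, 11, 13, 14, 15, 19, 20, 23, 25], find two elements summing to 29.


Two pointers: lo=0, hi=9
Found pair: (6, 23) summing to 29


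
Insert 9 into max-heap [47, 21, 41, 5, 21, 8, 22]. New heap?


Append 9: [47, 21, 41, 5, 21, 8, 22, 9]
Bubble up: swap idx 7(9) with idx 3(5)
Result: [47, 21, 41, 9, 21, 8, 22, 5]


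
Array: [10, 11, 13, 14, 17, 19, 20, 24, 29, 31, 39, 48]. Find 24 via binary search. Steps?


Search for 24:
[0,11] mid=5 arr[5]=19
[6,11] mid=8 arr[8]=29
[6,7] mid=6 arr[6]=20
[7,7] mid=7 arr[7]=24
Total: 4 comparisons


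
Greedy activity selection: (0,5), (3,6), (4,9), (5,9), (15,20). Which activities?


Greedy: pick earliest-ending, then skip overlaps.
Selected (3 activities): [(0, 5), (5, 9), (15, 20)]


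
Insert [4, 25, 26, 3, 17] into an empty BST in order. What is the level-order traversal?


Root = 4; build tree by BST insertion.
Level-Order traversal: [4, 3, 25, 17, 26]


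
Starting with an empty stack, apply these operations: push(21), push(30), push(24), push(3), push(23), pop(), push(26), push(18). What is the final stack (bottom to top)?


push(21) -> [21]
push(30) -> [21, 30]
push(24) -> [21, 30, 24]
push(3) -> [21, 30, 24, 3]
push(23) -> [21, 30, 24, 3, 23]
pop() returns 23 -> [21, 30, 24, 3]
push(26) -> [21, 30, 24, 3, 26]
push(18) -> [21, 30, 24, 3, 26, 18]
Final stack (bottom to top): [21, 30, 24, 3, 26, 18]


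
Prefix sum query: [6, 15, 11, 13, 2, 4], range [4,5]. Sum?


Prefix sums: [0, 6, 21, 32, 45, 47, 51]
Sum[4..5] = prefix[6] - prefix[4] = 51 - 45 = 6


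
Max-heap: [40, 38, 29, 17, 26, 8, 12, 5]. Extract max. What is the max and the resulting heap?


Max = 40
Replace root with last, heapify down
Resulting heap: [38, 26, 29, 17, 5, 8, 12]


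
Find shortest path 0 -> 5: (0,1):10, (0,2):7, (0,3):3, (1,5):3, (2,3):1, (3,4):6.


Dijkstra from 0:
Distances: {0: 0, 1: 10, 2: 4, 3: 3, 4: 9, 5: 13}
Shortest distance to 5 = 13, path = [0, 1, 5]


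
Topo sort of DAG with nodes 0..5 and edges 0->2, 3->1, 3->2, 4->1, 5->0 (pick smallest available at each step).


Kahn's algorithm, process smallest node first
Order: [3, 4, 1, 5, 0, 2]


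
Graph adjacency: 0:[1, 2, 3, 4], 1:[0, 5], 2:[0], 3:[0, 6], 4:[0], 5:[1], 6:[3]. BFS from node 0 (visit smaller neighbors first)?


BFS queue: start with [0]
Visit order: [0, 1, 2, 3, 4, 5, 6]


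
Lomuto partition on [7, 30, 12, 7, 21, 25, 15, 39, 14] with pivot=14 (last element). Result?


Elements <= 14 go left of pivot.
Result: [7, 12, 7, 14, 21, 25, 15, 39, 30], pivot at index 3


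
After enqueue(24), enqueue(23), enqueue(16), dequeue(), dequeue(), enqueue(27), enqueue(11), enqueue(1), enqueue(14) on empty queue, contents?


enqueue(24) -> [24]
enqueue(23) -> [24, 23]
enqueue(16) -> [24, 23, 16]
dequeue() returns 24 -> [23, 16]
dequeue() returns 23 -> [16]
enqueue(27) -> [16, 27]
enqueue(11) -> [16, 27, 11]
enqueue(1) -> [16, 27, 11, 1]
enqueue(14) -> [16, 27, 11, 1, 14]
Final queue (front to back): [16, 27, 11, 1, 14]


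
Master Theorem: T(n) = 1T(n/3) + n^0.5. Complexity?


a=1, b=3, c=0.5. log_3(1)=0 < c=0.5. Case 3: O(n^c) = O(sqrt(n))
Complexity: O(sqrt(n))


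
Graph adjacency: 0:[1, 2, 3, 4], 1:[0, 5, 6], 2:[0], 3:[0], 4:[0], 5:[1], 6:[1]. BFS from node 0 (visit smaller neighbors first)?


BFS queue: start with [0]
Visit order: [0, 1, 2, 3, 4, 5, 6]


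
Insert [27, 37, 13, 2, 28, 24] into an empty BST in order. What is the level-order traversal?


Root = 27; build tree by BST insertion.
Level-Order traversal: [27, 13, 37, 2, 24, 28]


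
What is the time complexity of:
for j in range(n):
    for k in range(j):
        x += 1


Per nesting level: O(n) * O(n) [triangular over j] = O(n^2)
Complexity: O(n^2)


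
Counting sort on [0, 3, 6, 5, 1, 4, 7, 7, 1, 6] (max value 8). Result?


Count array: [1, 2, 0, 1, 1, 1, 2, 2, 0]
Reconstruct: [0, 1, 1, 3, 4, 5, 6, 6, 7, 7]


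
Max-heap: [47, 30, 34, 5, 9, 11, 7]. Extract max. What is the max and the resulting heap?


Max = 47
Replace root with last, heapify down
Resulting heap: [34, 30, 11, 5, 9, 7]


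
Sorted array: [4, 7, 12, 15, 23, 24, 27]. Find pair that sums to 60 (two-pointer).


Two pointers: lo=0, hi=6
No pair sums to 60


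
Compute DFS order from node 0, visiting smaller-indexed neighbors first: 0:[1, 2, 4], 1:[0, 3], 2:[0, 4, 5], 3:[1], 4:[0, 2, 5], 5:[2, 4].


DFS stack-based: start with [0]
Visit order: [0, 1, 3, 2, 4, 5]


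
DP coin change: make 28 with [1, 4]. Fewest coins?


dp[0]=0; dp[i]=1+min(dp[i-c] for c in coins)
...dp[23]=8, dp[24]=6, dp[25]=7, dp[26]=8, dp[27]=9, dp[28]=7
Minimum coins for 28 = 7


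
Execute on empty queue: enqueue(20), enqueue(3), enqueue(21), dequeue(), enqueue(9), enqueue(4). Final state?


enqueue(20) -> [20]
enqueue(3) -> [20, 3]
enqueue(21) -> [20, 3, 21]
dequeue() returns 20 -> [3, 21]
enqueue(9) -> [3, 21, 9]
enqueue(4) -> [3, 21, 9, 4]
Final queue (front to back): [3, 21, 9, 4]


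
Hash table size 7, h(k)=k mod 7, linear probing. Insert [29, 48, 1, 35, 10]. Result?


Insertions: 29->slot 1; 48->slot 6; 1->slot 2; 35->slot 0; 10->slot 3
Table: [35, 29, 1, 10, None, None, 48]


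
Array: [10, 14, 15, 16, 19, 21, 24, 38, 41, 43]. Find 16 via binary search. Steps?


Search for 16:
[0,9] mid=4 arr[4]=19
[0,3] mid=1 arr[1]=14
[2,3] mid=2 arr[2]=15
[3,3] mid=3 arr[3]=16
Total: 4 comparisons


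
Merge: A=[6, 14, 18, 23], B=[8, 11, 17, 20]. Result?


Compare heads, take smaller each step.
Merged: [6, 8, 11, 14, 17, 18, 20, 23]


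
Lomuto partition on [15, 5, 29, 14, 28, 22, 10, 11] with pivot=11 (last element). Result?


Elements <= 11 go left of pivot.
Result: [5, 10, 11, 14, 28, 22, 15, 29], pivot at index 2


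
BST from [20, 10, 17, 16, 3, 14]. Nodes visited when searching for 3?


BST root = 20
Search for 3: compare at each node
Path: [20, 10, 3]


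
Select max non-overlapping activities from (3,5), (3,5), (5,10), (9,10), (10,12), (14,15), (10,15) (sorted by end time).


Greedy: pick earliest-ending, then skip overlaps.
Selected (4 activities): [(3, 5), (5, 10), (10, 12), (14, 15)]


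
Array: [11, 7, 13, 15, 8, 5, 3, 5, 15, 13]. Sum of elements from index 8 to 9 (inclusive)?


Prefix sums: [0, 11, 18, 31, 46, 54, 59, 62, 67, 82, 95]
Sum[8..9] = prefix[10] - prefix[8] = 95 - 67 = 28


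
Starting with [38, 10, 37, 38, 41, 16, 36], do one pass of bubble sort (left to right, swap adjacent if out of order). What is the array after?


After one pass: [10, 37, 38, 38, 16, 36, 41]


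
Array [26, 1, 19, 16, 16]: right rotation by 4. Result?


Right rotate by 4: [1, 19, 16, 16, 26]


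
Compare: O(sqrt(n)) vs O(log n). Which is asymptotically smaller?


logarithmic grows slower than sublinear
O(log n) is asymptotically smaller; O(sqrt(n)) grows faster


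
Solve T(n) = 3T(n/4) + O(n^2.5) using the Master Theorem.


a=3, b=4, c=2.5. log_4(3)=0.792 < c=2.5. Case 3: O(n^c) = O(n^2.500)
Complexity: O(n^2.500)


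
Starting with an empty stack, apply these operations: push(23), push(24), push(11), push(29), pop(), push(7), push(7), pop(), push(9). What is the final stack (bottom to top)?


push(23) -> [23]
push(24) -> [23, 24]
push(11) -> [23, 24, 11]
push(29) -> [23, 24, 11, 29]
pop() returns 29 -> [23, 24, 11]
push(7) -> [23, 24, 11, 7]
push(7) -> [23, 24, 11, 7, 7]
pop() returns 7 -> [23, 24, 11, 7]
push(9) -> [23, 24, 11, 7, 9]
Final stack (bottom to top): [23, 24, 11, 7, 9]


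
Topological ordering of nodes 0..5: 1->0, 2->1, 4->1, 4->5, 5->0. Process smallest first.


Kahn's algorithm, process smallest node first
Order: [2, 3, 4, 1, 5, 0]


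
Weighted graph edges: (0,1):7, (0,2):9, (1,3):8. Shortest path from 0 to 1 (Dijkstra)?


Dijkstra from 0:
Distances: {0: 0, 1: 7, 2: 9, 3: 15}
Shortest distance to 1 = 7, path = [0, 1]


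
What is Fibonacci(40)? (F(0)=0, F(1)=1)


F(n)=F(n-1)+F(n-2)
...F(38)=39088169, F(39)=63245986, F(40)=102334155


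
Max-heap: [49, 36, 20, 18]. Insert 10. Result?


Append 10: [49, 36, 20, 18, 10]
Bubble up: no swaps needed
Result: [49, 36, 20, 18, 10]


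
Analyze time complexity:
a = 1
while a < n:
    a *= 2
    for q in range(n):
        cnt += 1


Per nesting level: O(log n) * O(n) = O(n log n)
Complexity: O(n log n)


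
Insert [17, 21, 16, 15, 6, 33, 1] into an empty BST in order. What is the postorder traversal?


Root = 17; build tree by BST insertion.
Postorder traversal: [1, 6, 15, 16, 33, 21, 17]


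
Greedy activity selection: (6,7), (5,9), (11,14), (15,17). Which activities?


Greedy: pick earliest-ending, then skip overlaps.
Selected (3 activities): [(6, 7), (11, 14), (15, 17)]


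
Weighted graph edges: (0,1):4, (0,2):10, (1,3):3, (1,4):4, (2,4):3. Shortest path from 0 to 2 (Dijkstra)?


Dijkstra from 0:
Distances: {0: 0, 1: 4, 2: 10, 3: 7, 4: 8}
Shortest distance to 2 = 10, path = [0, 2]


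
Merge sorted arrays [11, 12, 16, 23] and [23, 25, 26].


Compare heads, take smaller each step.
Merged: [11, 12, 16, 23, 23, 25, 26]


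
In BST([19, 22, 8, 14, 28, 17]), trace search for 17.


BST root = 19
Search for 17: compare at each node
Path: [19, 8, 14, 17]


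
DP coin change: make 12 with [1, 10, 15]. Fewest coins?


dp[0]=0; dp[i]=1+min(dp[i-c] for c in coins)
...dp[7]=7, dp[8]=8, dp[9]=9, dp[10]=1, dp[11]=2, dp[12]=3
Minimum coins for 12 = 3


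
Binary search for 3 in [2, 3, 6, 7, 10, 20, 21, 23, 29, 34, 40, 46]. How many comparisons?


Search for 3:
[0,11] mid=5 arr[5]=20
[0,4] mid=2 arr[2]=6
[0,1] mid=0 arr[0]=2
[1,1] mid=1 arr[1]=3
Total: 4 comparisons


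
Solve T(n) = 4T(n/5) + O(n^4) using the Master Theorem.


a=4, b=5, c=4. log_5(4)=0.861 < c=4. Case 3: O(n^c) = O(n^4)
Complexity: O(n^4)


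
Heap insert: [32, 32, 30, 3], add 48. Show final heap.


Append 48: [32, 32, 30, 3, 48]
Bubble up: swap idx 4(48) with idx 1(32); swap idx 1(48) with idx 0(32)
Result: [48, 32, 30, 3, 32]


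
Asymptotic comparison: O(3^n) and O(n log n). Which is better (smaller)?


linearithmic grows slower than exponential (base 3)
O(n log n) is asymptotically smaller; O(3^n) grows faster


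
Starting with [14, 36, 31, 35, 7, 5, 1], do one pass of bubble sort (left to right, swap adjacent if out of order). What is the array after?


After one pass: [14, 31, 35, 7, 5, 1, 36]


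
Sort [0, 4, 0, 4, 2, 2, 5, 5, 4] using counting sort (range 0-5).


Count array: [2, 0, 2, 0, 3, 2]
Reconstruct: [0, 0, 2, 2, 4, 4, 4, 5, 5]


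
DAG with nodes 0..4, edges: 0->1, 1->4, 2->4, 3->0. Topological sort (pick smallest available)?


Kahn's algorithm, process smallest node first
Order: [2, 3, 0, 1, 4]


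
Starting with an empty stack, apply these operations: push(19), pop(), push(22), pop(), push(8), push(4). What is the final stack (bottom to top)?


push(19) -> [19]
pop() returns 19 -> []
push(22) -> [22]
pop() returns 22 -> []
push(8) -> [8]
push(4) -> [8, 4]
Final stack (bottom to top): [8, 4]


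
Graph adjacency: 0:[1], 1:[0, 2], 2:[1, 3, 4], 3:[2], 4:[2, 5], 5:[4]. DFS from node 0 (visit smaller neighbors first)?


DFS stack-based: start with [0]
Visit order: [0, 1, 2, 3, 4, 5]


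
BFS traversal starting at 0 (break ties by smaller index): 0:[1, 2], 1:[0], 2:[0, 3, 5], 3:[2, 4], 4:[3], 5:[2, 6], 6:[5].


BFS queue: start with [0]
Visit order: [0, 1, 2, 3, 5, 4, 6]


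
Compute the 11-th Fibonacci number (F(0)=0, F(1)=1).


F(n)=F(n-1)+F(n-2)
...F(9)=34, F(10)=55, F(11)=89


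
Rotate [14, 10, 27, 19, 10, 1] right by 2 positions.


Right rotate by 2: [10, 1, 14, 10, 27, 19]


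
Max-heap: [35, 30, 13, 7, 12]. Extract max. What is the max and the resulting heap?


Max = 35
Replace root with last, heapify down
Resulting heap: [30, 12, 13, 7]


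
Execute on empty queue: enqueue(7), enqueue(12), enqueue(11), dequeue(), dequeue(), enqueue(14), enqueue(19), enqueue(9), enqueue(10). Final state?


enqueue(7) -> [7]
enqueue(12) -> [7, 12]
enqueue(11) -> [7, 12, 11]
dequeue() returns 7 -> [12, 11]
dequeue() returns 12 -> [11]
enqueue(14) -> [11, 14]
enqueue(19) -> [11, 14, 19]
enqueue(9) -> [11, 14, 19, 9]
enqueue(10) -> [11, 14, 19, 9, 10]
Final queue (front to back): [11, 14, 19, 9, 10]


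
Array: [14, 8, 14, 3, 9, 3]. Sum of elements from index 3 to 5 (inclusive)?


Prefix sums: [0, 14, 22, 36, 39, 48, 51]
Sum[3..5] = prefix[6] - prefix[3] = 51 - 36 = 15


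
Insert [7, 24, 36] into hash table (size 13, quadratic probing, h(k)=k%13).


Insertions: 7->slot 7; 24->slot 11; 36->slot 10
Table: [None, None, None, None, None, None, None, 7, None, None, 36, 24, None]


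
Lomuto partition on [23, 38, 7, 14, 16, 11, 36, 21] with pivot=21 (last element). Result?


Elements <= 21 go left of pivot.
Result: [7, 14, 16, 11, 21, 38, 36, 23], pivot at index 4


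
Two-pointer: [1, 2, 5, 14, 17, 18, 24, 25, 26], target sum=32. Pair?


Two pointers: lo=0, hi=8
Found pair: (14, 18) summing to 32


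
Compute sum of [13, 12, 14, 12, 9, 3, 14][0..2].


Prefix sums: [0, 13, 25, 39, 51, 60, 63, 77]
Sum[0..2] = prefix[3] - prefix[0] = 39 - 0 = 39


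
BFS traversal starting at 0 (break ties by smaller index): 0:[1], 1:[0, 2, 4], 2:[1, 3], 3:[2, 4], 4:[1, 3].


BFS queue: start with [0]
Visit order: [0, 1, 2, 4, 3]


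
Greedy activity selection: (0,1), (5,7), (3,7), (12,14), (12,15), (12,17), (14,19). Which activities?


Greedy: pick earliest-ending, then skip overlaps.
Selected (4 activities): [(0, 1), (5, 7), (12, 14), (14, 19)]


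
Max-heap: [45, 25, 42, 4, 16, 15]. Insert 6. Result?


Append 6: [45, 25, 42, 4, 16, 15, 6]
Bubble up: no swaps needed
Result: [45, 25, 42, 4, 16, 15, 6]


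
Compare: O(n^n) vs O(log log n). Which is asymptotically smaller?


double-logarithmic grows slower than n^n
O(log log n) is asymptotically smaller; O(n^n) grows faster


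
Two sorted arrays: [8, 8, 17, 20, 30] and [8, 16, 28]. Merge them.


Compare heads, take smaller each step.
Merged: [8, 8, 8, 16, 17, 20, 28, 30]


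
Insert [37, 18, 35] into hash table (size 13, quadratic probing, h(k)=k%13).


Insertions: 37->slot 11; 18->slot 5; 35->slot 9
Table: [None, None, None, None, None, 18, None, None, None, 35, None, 37, None]


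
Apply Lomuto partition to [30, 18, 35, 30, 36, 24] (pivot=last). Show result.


Elements <= 24 go left of pivot.
Result: [18, 24, 35, 30, 36, 30], pivot at index 1


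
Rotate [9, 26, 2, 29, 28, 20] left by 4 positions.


Left rotate by 4: [28, 20, 9, 26, 2, 29]


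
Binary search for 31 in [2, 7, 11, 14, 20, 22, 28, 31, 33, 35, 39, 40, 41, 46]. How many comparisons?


Search for 31:
[0,13] mid=6 arr[6]=28
[7,13] mid=10 arr[10]=39
[7,9] mid=8 arr[8]=33
[7,7] mid=7 arr[7]=31
Total: 4 comparisons


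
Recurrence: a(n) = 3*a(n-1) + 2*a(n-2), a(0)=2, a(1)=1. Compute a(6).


Build bottom-up:
...a(4)=83, a(5)=295, a(6)=3*295+2*83=1051


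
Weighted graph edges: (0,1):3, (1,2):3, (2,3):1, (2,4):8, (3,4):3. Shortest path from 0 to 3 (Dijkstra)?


Dijkstra from 0:
Distances: {0: 0, 1: 3, 2: 6, 3: 7, 4: 10}
Shortest distance to 3 = 7, path = [0, 1, 2, 3]


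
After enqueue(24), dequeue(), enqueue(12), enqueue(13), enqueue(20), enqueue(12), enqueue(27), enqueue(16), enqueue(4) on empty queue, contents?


enqueue(24) -> [24]
dequeue() returns 24 -> []
enqueue(12) -> [12]
enqueue(13) -> [12, 13]
enqueue(20) -> [12, 13, 20]
enqueue(12) -> [12, 13, 20, 12]
enqueue(27) -> [12, 13, 20, 12, 27]
enqueue(16) -> [12, 13, 20, 12, 27, 16]
enqueue(4) -> [12, 13, 20, 12, 27, 16, 4]
Final queue (front to back): [12, 13, 20, 12, 27, 16, 4]


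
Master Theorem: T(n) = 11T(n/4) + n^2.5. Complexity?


a=11, b=4, c=2.5. log_4(11)=1.730 < c=2.5. Case 3: O(n^c) = O(n^2.500)
Complexity: O(n^2.500)


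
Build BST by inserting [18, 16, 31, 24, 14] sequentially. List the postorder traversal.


Root = 18; build tree by BST insertion.
Postorder traversal: [14, 16, 24, 31, 18]


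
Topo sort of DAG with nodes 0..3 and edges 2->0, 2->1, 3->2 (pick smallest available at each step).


Kahn's algorithm, process smallest node first
Order: [3, 2, 0, 1]


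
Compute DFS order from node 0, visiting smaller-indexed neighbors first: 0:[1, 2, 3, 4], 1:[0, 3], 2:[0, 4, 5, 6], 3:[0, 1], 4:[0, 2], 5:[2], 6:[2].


DFS stack-based: start with [0]
Visit order: [0, 1, 3, 2, 4, 5, 6]


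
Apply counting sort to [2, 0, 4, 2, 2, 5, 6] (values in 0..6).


Count array: [1, 0, 3, 0, 1, 1, 1]
Reconstruct: [0, 2, 2, 2, 4, 5, 6]


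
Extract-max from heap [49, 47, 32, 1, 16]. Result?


Max = 49
Replace root with last, heapify down
Resulting heap: [47, 16, 32, 1]


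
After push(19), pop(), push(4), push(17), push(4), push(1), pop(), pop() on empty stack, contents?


push(19) -> [19]
pop() returns 19 -> []
push(4) -> [4]
push(17) -> [4, 17]
push(4) -> [4, 17, 4]
push(1) -> [4, 17, 4, 1]
pop() returns 1 -> [4, 17, 4]
pop() returns 4 -> [4, 17]
Final stack (bottom to top): [4, 17]


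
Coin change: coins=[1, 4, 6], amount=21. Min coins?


dp[0]=0; dp[i]=1+min(dp[i-c] for c in coins)
...dp[16]=3, dp[17]=4, dp[18]=3, dp[19]=4, dp[20]=4, dp[21]=5
Minimum coins for 21 = 5


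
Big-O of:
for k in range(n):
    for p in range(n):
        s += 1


Per nesting level: O(n) * O(n) = O(n^2)
Complexity: O(n^2)


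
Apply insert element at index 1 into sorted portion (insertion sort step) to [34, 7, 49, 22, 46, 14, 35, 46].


After one pass: [7, 34, 49, 22, 46, 14, 35, 46]


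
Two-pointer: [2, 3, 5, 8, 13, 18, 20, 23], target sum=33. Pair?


Two pointers: lo=0, hi=7
Found pair: (13, 20) summing to 33


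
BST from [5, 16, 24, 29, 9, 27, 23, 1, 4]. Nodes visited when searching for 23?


BST root = 5
Search for 23: compare at each node
Path: [5, 16, 24, 23]


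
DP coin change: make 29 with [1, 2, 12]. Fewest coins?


dp[0]=0; dp[i]=1+min(dp[i-c] for c in coins)
...dp[24]=2, dp[25]=3, dp[26]=3, dp[27]=4, dp[28]=4, dp[29]=5
Minimum coins for 29 = 5


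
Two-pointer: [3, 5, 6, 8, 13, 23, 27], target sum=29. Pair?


Two pointers: lo=0, hi=6
Found pair: (6, 23) summing to 29


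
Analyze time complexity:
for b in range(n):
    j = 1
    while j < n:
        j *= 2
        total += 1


Per nesting level: O(n) * O(log n) = O(n log n)
Complexity: O(n log n)


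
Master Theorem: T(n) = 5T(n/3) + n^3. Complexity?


a=5, b=3, c=3. log_3(5)=1.465 < c=3. Case 3: O(n^c) = O(n^3)
Complexity: O(n^3)


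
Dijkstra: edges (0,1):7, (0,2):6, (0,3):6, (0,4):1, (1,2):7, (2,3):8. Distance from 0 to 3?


Dijkstra from 0:
Distances: {0: 0, 1: 7, 2: 6, 3: 6, 4: 1}
Shortest distance to 3 = 6, path = [0, 3]


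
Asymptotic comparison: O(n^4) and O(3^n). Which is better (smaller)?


quartic grows slower than exponential (base 3)
O(n^4) is asymptotically smaller; O(3^n) grows faster


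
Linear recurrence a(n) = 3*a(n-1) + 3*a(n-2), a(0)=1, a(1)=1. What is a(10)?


Build bottom-up:
...a(8)=16686, a(9)=63261, a(10)=3*63261+3*16686=239841


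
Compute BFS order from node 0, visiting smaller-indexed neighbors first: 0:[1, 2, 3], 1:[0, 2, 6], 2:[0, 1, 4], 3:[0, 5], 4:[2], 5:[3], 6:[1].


BFS queue: start with [0]
Visit order: [0, 1, 2, 3, 6, 4, 5]


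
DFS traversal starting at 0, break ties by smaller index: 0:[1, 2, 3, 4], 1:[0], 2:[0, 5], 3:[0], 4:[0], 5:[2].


DFS stack-based: start with [0]
Visit order: [0, 1, 2, 5, 3, 4]


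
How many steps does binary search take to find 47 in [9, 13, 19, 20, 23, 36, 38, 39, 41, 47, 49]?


Search for 47:
[0,10] mid=5 arr[5]=36
[6,10] mid=8 arr[8]=41
[9,10] mid=9 arr[9]=47
Total: 3 comparisons


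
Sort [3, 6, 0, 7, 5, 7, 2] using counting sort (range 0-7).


Count array: [1, 0, 1, 1, 0, 1, 1, 2]
Reconstruct: [0, 2, 3, 5, 6, 7, 7]


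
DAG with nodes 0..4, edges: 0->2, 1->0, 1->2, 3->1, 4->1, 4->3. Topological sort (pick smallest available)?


Kahn's algorithm, process smallest node first
Order: [4, 3, 1, 0, 2]


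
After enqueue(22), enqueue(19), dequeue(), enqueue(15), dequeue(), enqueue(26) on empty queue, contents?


enqueue(22) -> [22]
enqueue(19) -> [22, 19]
dequeue() returns 22 -> [19]
enqueue(15) -> [19, 15]
dequeue() returns 19 -> [15]
enqueue(26) -> [15, 26]
Final queue (front to back): [15, 26]


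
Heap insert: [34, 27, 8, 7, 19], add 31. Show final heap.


Append 31: [34, 27, 8, 7, 19, 31]
Bubble up: swap idx 5(31) with idx 2(8)
Result: [34, 27, 31, 7, 19, 8]


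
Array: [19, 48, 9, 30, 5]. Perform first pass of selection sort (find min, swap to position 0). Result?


After one pass: [5, 48, 9, 30, 19]


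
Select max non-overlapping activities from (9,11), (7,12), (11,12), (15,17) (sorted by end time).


Greedy: pick earliest-ending, then skip overlaps.
Selected (3 activities): [(9, 11), (11, 12), (15, 17)]


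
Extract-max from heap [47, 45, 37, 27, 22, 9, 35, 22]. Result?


Max = 47
Replace root with last, heapify down
Resulting heap: [45, 27, 37, 22, 22, 9, 35]


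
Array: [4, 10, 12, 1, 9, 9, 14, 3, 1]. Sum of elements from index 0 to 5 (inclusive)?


Prefix sums: [0, 4, 14, 26, 27, 36, 45, 59, 62, 63]
Sum[0..5] = prefix[6] - prefix[0] = 45 - 0 = 45


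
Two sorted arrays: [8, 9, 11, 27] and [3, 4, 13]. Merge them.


Compare heads, take smaller each step.
Merged: [3, 4, 8, 9, 11, 13, 27]


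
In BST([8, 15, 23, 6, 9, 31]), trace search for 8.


BST root = 8
Search for 8: compare at each node
Path: [8]


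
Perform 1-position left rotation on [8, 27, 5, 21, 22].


Left rotate by 1: [27, 5, 21, 22, 8]


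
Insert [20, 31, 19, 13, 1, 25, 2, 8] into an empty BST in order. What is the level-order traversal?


Root = 20; build tree by BST insertion.
Level-Order traversal: [20, 19, 31, 13, 25, 1, 2, 8]


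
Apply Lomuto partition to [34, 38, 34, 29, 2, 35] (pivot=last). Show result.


Elements <= 35 go left of pivot.
Result: [34, 34, 29, 2, 35, 38], pivot at index 4


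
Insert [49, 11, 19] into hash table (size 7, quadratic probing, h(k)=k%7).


Insertions: 49->slot 0; 11->slot 4; 19->slot 5
Table: [49, None, None, None, 11, 19, None]


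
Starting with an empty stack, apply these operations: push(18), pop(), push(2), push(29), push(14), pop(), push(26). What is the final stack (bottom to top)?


push(18) -> [18]
pop() returns 18 -> []
push(2) -> [2]
push(29) -> [2, 29]
push(14) -> [2, 29, 14]
pop() returns 14 -> [2, 29]
push(26) -> [2, 29, 26]
Final stack (bottom to top): [2, 29, 26]


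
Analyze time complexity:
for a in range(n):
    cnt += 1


Per nesting level: O(n) = O(n)
Complexity: O(n)


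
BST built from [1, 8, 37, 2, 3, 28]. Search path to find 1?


BST root = 1
Search for 1: compare at each node
Path: [1]


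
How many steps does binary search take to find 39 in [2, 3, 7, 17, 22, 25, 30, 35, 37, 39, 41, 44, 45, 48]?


Search for 39:
[0,13] mid=6 arr[6]=30
[7,13] mid=10 arr[10]=41
[7,9] mid=8 arr[8]=37
[9,9] mid=9 arr[9]=39
Total: 4 comparisons


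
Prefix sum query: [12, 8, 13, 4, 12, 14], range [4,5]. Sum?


Prefix sums: [0, 12, 20, 33, 37, 49, 63]
Sum[4..5] = prefix[6] - prefix[4] = 63 - 37 = 26


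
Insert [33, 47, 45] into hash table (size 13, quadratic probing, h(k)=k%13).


Insertions: 33->slot 7; 47->slot 8; 45->slot 6
Table: [None, None, None, None, None, None, 45, 33, 47, None, None, None, None]


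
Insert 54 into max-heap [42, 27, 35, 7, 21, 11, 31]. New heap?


Append 54: [42, 27, 35, 7, 21, 11, 31, 54]
Bubble up: swap idx 7(54) with idx 3(7); swap idx 3(54) with idx 1(27); swap idx 1(54) with idx 0(42)
Result: [54, 42, 35, 27, 21, 11, 31, 7]


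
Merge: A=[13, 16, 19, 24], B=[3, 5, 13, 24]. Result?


Compare heads, take smaller each step.
Merged: [3, 5, 13, 13, 16, 19, 24, 24]


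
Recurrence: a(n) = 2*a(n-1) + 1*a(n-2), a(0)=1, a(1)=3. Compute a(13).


Build bottom-up:
...a(11)=19601, a(12)=47321, a(13)=2*47321+1*19601=114243


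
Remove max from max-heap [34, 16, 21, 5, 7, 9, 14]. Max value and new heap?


Max = 34
Replace root with last, heapify down
Resulting heap: [21, 16, 14, 5, 7, 9]


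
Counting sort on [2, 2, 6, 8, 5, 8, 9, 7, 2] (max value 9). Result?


Count array: [0, 0, 3, 0, 0, 1, 1, 1, 2, 1]
Reconstruct: [2, 2, 2, 5, 6, 7, 8, 8, 9]


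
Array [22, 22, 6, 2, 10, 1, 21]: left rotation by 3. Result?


Left rotate by 3: [2, 10, 1, 21, 22, 22, 6]


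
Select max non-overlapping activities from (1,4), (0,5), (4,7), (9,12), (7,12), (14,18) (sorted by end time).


Greedy: pick earliest-ending, then skip overlaps.
Selected (4 activities): [(1, 4), (4, 7), (9, 12), (14, 18)]


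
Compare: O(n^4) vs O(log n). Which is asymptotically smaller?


logarithmic grows slower than quartic
O(log n) is asymptotically smaller; O(n^4) grows faster


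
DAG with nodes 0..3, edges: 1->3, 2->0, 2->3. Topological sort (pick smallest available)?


Kahn's algorithm, process smallest node first
Order: [1, 2, 0, 3]


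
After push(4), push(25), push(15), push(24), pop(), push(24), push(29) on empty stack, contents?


push(4) -> [4]
push(25) -> [4, 25]
push(15) -> [4, 25, 15]
push(24) -> [4, 25, 15, 24]
pop() returns 24 -> [4, 25, 15]
push(24) -> [4, 25, 15, 24]
push(29) -> [4, 25, 15, 24, 29]
Final stack (bottom to top): [4, 25, 15, 24, 29]


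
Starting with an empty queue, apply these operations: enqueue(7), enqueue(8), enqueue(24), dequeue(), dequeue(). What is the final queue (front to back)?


enqueue(7) -> [7]
enqueue(8) -> [7, 8]
enqueue(24) -> [7, 8, 24]
dequeue() returns 7 -> [8, 24]
dequeue() returns 8 -> [24]
Final queue (front to back): [24]


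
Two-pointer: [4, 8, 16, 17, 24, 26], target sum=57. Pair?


Two pointers: lo=0, hi=5
No pair sums to 57


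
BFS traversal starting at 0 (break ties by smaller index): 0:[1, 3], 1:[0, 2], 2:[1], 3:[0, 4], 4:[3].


BFS queue: start with [0]
Visit order: [0, 1, 3, 2, 4]


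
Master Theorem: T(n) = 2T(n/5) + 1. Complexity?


a=2, b=5, c=0. log_5(2)=0.431 > c=0. Case 1: O(n^log_b(a)) = O(n^0.431)
Complexity: O(n^0.431)


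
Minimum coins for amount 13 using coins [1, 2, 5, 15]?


dp[0]=0; dp[i]=1+min(dp[i-c] for c in coins)
...dp[8]=3, dp[9]=3, dp[10]=2, dp[11]=3, dp[12]=3, dp[13]=4
Minimum coins for 13 = 4


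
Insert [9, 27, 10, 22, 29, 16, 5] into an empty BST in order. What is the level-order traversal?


Root = 9; build tree by BST insertion.
Level-Order traversal: [9, 5, 27, 10, 29, 22, 16]


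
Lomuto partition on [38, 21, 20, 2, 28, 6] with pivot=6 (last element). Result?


Elements <= 6 go left of pivot.
Result: [2, 6, 20, 38, 28, 21], pivot at index 1


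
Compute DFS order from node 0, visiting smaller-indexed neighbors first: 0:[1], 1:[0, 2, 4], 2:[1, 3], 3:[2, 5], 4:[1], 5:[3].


DFS stack-based: start with [0]
Visit order: [0, 1, 2, 3, 5, 4]


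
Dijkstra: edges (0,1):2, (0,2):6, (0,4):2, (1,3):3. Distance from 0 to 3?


Dijkstra from 0:
Distances: {0: 0, 1: 2, 2: 6, 3: 5, 4: 2}
Shortest distance to 3 = 5, path = [0, 1, 3]


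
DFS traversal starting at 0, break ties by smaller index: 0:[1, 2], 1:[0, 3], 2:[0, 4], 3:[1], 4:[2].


DFS stack-based: start with [0]
Visit order: [0, 1, 3, 2, 4]


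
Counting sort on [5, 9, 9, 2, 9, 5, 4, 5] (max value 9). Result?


Count array: [0, 0, 1, 0, 1, 3, 0, 0, 0, 3]
Reconstruct: [2, 4, 5, 5, 5, 9, 9, 9]


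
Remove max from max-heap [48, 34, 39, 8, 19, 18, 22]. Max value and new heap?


Max = 48
Replace root with last, heapify down
Resulting heap: [39, 34, 22, 8, 19, 18]


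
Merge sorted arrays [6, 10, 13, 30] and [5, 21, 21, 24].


Compare heads, take smaller each step.
Merged: [5, 6, 10, 13, 21, 21, 24, 30]


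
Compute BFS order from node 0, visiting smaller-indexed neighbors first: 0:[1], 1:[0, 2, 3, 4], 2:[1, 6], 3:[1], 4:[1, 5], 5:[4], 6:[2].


BFS queue: start with [0]
Visit order: [0, 1, 2, 3, 4, 6, 5]


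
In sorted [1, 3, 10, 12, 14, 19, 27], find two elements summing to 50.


Two pointers: lo=0, hi=6
No pair sums to 50


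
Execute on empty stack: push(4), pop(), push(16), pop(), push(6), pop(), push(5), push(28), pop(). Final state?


push(4) -> [4]
pop() returns 4 -> []
push(16) -> [16]
pop() returns 16 -> []
push(6) -> [6]
pop() returns 6 -> []
push(5) -> [5]
push(28) -> [5, 28]
pop() returns 28 -> [5]
Final stack (bottom to top): [5]


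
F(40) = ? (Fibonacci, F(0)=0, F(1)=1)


F(n)=F(n-1)+F(n-2)
...F(38)=39088169, F(39)=63245986, F(40)=102334155


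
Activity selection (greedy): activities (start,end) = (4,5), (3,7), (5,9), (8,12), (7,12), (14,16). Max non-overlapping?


Greedy: pick earliest-ending, then skip overlaps.
Selected (3 activities): [(4, 5), (5, 9), (14, 16)]
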